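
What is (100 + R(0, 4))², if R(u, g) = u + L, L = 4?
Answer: 10816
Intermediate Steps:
R(u, g) = 4 + u (R(u, g) = u + 4 = 4 + u)
(100 + R(0, 4))² = (100 + (4 + 0))² = (100 + 4)² = 104² = 10816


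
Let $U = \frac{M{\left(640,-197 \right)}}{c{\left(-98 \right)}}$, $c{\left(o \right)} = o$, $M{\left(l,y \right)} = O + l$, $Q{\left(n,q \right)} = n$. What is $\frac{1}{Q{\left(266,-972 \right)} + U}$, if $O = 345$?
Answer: $\frac{98}{25083} \approx 0.003907$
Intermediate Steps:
$M{\left(l,y \right)} = 345 + l$
$U = - \frac{985}{98}$ ($U = \frac{345 + 640}{-98} = 985 \left(- \frac{1}{98}\right) = - \frac{985}{98} \approx -10.051$)
$\frac{1}{Q{\left(266,-972 \right)} + U} = \frac{1}{266 - \frac{985}{98}} = \frac{1}{\frac{25083}{98}} = \frac{98}{25083}$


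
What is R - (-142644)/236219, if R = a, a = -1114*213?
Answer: -56050374114/236219 ≈ -2.3728e+5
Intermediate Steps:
a = -237282
R = -237282
R - (-142644)/236219 = -237282 - (-142644)/236219 = -237282 - 1*(-142644/236219) = -237282 + 142644/236219 = -56050374114/236219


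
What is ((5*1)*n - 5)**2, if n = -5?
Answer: 900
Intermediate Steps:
((5*1)*n - 5)**2 = ((5*1)*(-5) - 5)**2 = (5*(-5) - 5)**2 = (-25 - 5)**2 = (-30)**2 = 900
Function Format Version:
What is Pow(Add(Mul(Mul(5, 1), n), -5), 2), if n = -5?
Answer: 900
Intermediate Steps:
Pow(Add(Mul(Mul(5, 1), n), -5), 2) = Pow(Add(Mul(Mul(5, 1), -5), -5), 2) = Pow(Add(Mul(5, -5), -5), 2) = Pow(Add(-25, -5), 2) = Pow(-30, 2) = 900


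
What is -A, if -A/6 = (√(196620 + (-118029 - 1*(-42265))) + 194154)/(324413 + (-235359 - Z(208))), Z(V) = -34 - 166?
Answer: 582462/44627 + 6*√30214/44627 ≈ 13.075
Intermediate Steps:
Z(V) = -200
A = -582462/44627 - 6*√30214/44627 (A = -6*(√(196620 + (-118029 - 1*(-42265))) + 194154)/(324413 + (-235359 - 1*(-200))) = -6*(√(196620 + (-118029 + 42265)) + 194154)/(324413 + (-235359 + 200)) = -6*(√(196620 - 75764) + 194154)/(324413 - 235159) = -6*(√120856 + 194154)/89254 = -6*(2*√30214 + 194154)/89254 = -6*(194154 + 2*√30214)/89254 = -6*(97077/44627 + √30214/44627) = -582462/44627 - 6*√30214/44627 ≈ -13.075)
-A = -(-582462/44627 - 6*√30214/44627) = 582462/44627 + 6*√30214/44627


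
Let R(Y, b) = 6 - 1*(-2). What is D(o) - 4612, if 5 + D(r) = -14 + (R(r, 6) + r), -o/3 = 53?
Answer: -4782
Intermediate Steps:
R(Y, b) = 8 (R(Y, b) = 6 + 2 = 8)
o = -159 (o = -3*53 = -159)
D(r) = -11 + r (D(r) = -5 + (-14 + (8 + r)) = -5 + (-6 + r) = -11 + r)
D(o) - 4612 = (-11 - 159) - 4612 = -170 - 4612 = -4782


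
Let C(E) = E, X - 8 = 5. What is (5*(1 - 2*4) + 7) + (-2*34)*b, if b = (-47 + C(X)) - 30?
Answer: 4324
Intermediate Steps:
X = 13 (X = 8 + 5 = 13)
b = -64 (b = (-47 + 13) - 30 = -34 - 30 = -64)
(5*(1 - 2*4) + 7) + (-2*34)*b = (5*(1 - 2*4) + 7) - 2*34*(-64) = (5*(1 - 8) + 7) - 68*(-64) = (5*(-7) + 7) + 4352 = (-35 + 7) + 4352 = -28 + 4352 = 4324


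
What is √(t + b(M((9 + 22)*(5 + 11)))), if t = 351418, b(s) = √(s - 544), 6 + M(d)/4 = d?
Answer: √(351418 + 2*√354) ≈ 592.84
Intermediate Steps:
M(d) = -24 + 4*d
b(s) = √(-544 + s)
√(t + b(M((9 + 22)*(5 + 11)))) = √(351418 + √(-544 + (-24 + 4*((9 + 22)*(5 + 11))))) = √(351418 + √(-544 + (-24 + 4*(31*16)))) = √(351418 + √(-544 + (-24 + 4*496))) = √(351418 + √(-544 + (-24 + 1984))) = √(351418 + √(-544 + 1960)) = √(351418 + √1416) = √(351418 + 2*√354)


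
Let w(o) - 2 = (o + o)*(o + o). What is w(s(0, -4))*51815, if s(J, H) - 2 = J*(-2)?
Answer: 932670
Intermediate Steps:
s(J, H) = 2 - 2*J (s(J, H) = 2 + J*(-2) = 2 - 2*J)
w(o) = 2 + 4*o² (w(o) = 2 + (o + o)*(o + o) = 2 + (2*o)*(2*o) = 2 + 4*o²)
w(s(0, -4))*51815 = (2 + 4*(2 - 2*0)²)*51815 = (2 + 4*(2 + 0)²)*51815 = (2 + 4*2²)*51815 = (2 + 4*4)*51815 = (2 + 16)*51815 = 18*51815 = 932670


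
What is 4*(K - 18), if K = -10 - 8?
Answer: -144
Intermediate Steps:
K = -18
4*(K - 18) = 4*(-18 - 18) = 4*(-36) = -144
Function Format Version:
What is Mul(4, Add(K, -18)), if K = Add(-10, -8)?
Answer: -144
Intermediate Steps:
K = -18
Mul(4, Add(K, -18)) = Mul(4, Add(-18, -18)) = Mul(4, -36) = -144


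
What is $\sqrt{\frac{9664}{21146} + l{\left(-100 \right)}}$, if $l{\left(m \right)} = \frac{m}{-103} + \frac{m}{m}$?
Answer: $\frac{\sqrt{2879382571285}}{1089019} \approx 1.5582$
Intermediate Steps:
$l{\left(m \right)} = 1 - \frac{m}{103}$ ($l{\left(m \right)} = m \left(- \frac{1}{103}\right) + 1 = - \frac{m}{103} + 1 = 1 - \frac{m}{103}$)
$\sqrt{\frac{9664}{21146} + l{\left(-100 \right)}} = \sqrt{\frac{9664}{21146} + \left(1 - - \frac{100}{103}\right)} = \sqrt{9664 \cdot \frac{1}{21146} + \left(1 + \frac{100}{103}\right)} = \sqrt{\frac{4832}{10573} + \frac{203}{103}} = \sqrt{\frac{2644015}{1089019}} = \frac{\sqrt{2879382571285}}{1089019}$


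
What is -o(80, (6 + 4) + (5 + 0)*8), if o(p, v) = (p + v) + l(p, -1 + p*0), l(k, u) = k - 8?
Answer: -202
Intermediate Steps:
l(k, u) = -8 + k
o(p, v) = -8 + v + 2*p (o(p, v) = (p + v) + (-8 + p) = -8 + v + 2*p)
-o(80, (6 + 4) + (5 + 0)*8) = -(-8 + ((6 + 4) + (5 + 0)*8) + 2*80) = -(-8 + (10 + 5*8) + 160) = -(-8 + (10 + 40) + 160) = -(-8 + 50 + 160) = -1*202 = -202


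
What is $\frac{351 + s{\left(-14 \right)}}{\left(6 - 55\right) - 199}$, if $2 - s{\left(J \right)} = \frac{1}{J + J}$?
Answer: $- \frac{9885}{6944} \approx -1.4235$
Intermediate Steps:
$s{\left(J \right)} = 2 - \frac{1}{2 J}$ ($s{\left(J \right)} = 2 - \frac{1}{J + J} = 2 - \frac{1}{2 J}$)
$\frac{351 + s{\left(-14 \right)}}{\left(6 - 55\right) - 199} = \frac{351 + \left(2 - \frac{1}{2 \left(-14\right)}\right)}{\left(6 - 55\right) - 199} = \frac{351 + \left(2 - - \frac{1}{28}\right)}{\left(6 - 55\right) - 199} = \frac{351 + \left(2 + \frac{1}{28}\right)}{-49 - 199} = \frac{351 + \frac{57}{28}}{-248} = \frac{9885}{28} \left(- \frac{1}{248}\right) = - \frac{9885}{6944}$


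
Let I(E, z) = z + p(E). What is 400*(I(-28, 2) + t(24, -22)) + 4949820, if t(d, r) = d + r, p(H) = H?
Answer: 4940220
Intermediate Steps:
I(E, z) = E + z (I(E, z) = z + E = E + z)
400*(I(-28, 2) + t(24, -22)) + 4949820 = 400*((-28 + 2) + (24 - 22)) + 4949820 = 400*(-26 + 2) + 4949820 = 400*(-24) + 4949820 = -9600 + 4949820 = 4940220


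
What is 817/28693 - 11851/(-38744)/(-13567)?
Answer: 429107715073/15082184158664 ≈ 0.028451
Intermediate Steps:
817/28693 - 11851/(-38744)/(-13567) = 817*(1/28693) - 11851*(-1/38744)*(-1/13567) = 817/28693 + (11851/38744)*(-1/13567) = 817/28693 - 11851/525639848 = 429107715073/15082184158664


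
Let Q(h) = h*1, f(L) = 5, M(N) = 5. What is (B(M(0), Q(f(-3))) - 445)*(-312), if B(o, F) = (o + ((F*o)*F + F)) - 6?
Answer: 98592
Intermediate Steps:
Q(h) = h
B(o, F) = -6 + F + o + o*F² (B(o, F) = (o + (o*F² + F)) - 6 = (o + (F + o*F²)) - 6 = (F + o + o*F²) - 6 = -6 + F + o + o*F²)
(B(M(0), Q(f(-3))) - 445)*(-312) = ((-6 + 5 + 5 + 5*5²) - 445)*(-312) = ((-6 + 5 + 5 + 5*25) - 445)*(-312) = ((-6 + 5 + 5 + 125) - 445)*(-312) = (129 - 445)*(-312) = -316*(-312) = 98592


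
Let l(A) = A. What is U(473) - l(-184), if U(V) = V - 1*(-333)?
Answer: 990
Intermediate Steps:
U(V) = 333 + V (U(V) = V + 333 = 333 + V)
U(473) - l(-184) = (333 + 473) - 1*(-184) = 806 + 184 = 990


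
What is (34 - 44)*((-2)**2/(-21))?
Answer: 40/21 ≈ 1.9048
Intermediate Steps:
(34 - 44)*((-2)**2/(-21)) = -40*(-1)/21 = -10*(-4/21) = 40/21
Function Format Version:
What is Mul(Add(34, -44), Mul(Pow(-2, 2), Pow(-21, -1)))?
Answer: Rational(40, 21) ≈ 1.9048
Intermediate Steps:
Mul(Add(34, -44), Mul(Pow(-2, 2), Pow(-21, -1))) = Mul(-10, Mul(4, Rational(-1, 21))) = Mul(-10, Rational(-4, 21)) = Rational(40, 21)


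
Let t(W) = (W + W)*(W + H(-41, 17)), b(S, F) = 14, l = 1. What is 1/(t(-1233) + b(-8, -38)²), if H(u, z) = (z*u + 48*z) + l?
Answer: 1/2744854 ≈ 3.6432e-7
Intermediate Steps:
H(u, z) = 1 + 48*z + u*z (H(u, z) = (z*u + 48*z) + 1 = (u*z + 48*z) + 1 = (48*z + u*z) + 1 = 1 + 48*z + u*z)
t(W) = 2*W*(120 + W) (t(W) = (W + W)*(W + (1 + 48*17 - 41*17)) = (2*W)*(W + (1 + 816 - 697)) = (2*W)*(W + 120) = (2*W)*(120 + W) = 2*W*(120 + W))
1/(t(-1233) + b(-8, -38)²) = 1/(2*(-1233)*(120 - 1233) + 14²) = 1/(2*(-1233)*(-1113) + 196) = 1/(2744658 + 196) = 1/2744854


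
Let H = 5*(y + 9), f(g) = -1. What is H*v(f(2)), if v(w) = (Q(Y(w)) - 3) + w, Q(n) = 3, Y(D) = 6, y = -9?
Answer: 0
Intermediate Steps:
H = 0 (H = 5*(-9 + 9) = 5*0 = 0)
v(w) = w (v(w) = (3 - 3) + w = 0 + w = w)
H*v(f(2)) = 0*(-1) = 0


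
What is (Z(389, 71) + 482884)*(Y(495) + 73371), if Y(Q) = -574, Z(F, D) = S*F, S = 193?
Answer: 40617886917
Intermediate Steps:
Z(F, D) = 193*F
(Z(389, 71) + 482884)*(Y(495) + 73371) = (193*389 + 482884)*(-574 + 73371) = (75077 + 482884)*72797 = 557961*72797 = 40617886917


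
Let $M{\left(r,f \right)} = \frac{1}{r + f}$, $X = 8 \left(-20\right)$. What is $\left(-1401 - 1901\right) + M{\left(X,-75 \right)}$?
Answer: $- \frac{775971}{235} \approx -3302.0$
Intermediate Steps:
$X = -160$
$M{\left(r,f \right)} = \frac{1}{f + r}$
$\left(-1401 - 1901\right) + M{\left(X,-75 \right)} = \left(-1401 - 1901\right) + \frac{1}{-75 - 160} = -3302 + \frac{1}{-235} = -3302 - \frac{1}{235} = - \frac{775971}{235}$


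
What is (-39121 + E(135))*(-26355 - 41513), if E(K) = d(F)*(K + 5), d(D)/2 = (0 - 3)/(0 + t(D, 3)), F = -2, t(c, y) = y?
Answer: 2674067068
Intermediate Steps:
d(D) = -2 (d(D) = 2*((0 - 3)/(0 + 3)) = 2*(-3/3) = 2*(-3*1/3) = 2*(-1) = -2)
E(K) = -10 - 2*K (E(K) = -2*(K + 5) = -2*(5 + K) = -10 - 2*K)
(-39121 + E(135))*(-26355 - 41513) = (-39121 + (-10 - 2*135))*(-26355 - 41513) = (-39121 + (-10 - 270))*(-67868) = (-39121 - 280)*(-67868) = -39401*(-67868) = 2674067068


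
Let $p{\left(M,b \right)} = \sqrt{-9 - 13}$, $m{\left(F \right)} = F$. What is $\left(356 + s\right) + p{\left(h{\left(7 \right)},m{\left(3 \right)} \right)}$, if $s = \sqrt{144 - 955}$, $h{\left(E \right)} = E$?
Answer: $356 + i \sqrt{22} + i \sqrt{811} \approx 356.0 + 33.168 i$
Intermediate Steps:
$s = i \sqrt{811}$ ($s = \sqrt{-811} = i \sqrt{811} \approx 28.478 i$)
$p{\left(M,b \right)} = i \sqrt{22}$ ($p{\left(M,b \right)} = \sqrt{-22} = i \sqrt{22}$)
$\left(356 + s\right) + p{\left(h{\left(7 \right)},m{\left(3 \right)} \right)} = \left(356 + i \sqrt{811}\right) + i \sqrt{22} = 356 + i \sqrt{22} + i \sqrt{811}$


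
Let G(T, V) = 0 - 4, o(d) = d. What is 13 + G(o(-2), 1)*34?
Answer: -123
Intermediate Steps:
G(T, V) = -4
13 + G(o(-2), 1)*34 = 13 - 4*34 = 13 - 136 = -123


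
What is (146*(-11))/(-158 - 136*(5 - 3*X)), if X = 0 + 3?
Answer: -803/193 ≈ -4.1606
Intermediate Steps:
X = 3
(146*(-11))/(-158 - 136*(5 - 3*X)) = (146*(-11))/(-158 - 136*(5 - 3*3)) = -1606/(-158 - 136*(5 - 9)) = -1606/(-158 - 136*(-4)) = -1606/(-158 + 544) = -1606/386 = -1606*1/386 = -803/193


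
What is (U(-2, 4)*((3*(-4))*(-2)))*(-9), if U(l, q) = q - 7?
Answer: 648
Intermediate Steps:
U(l, q) = -7 + q
(U(-2, 4)*((3*(-4))*(-2)))*(-9) = ((-7 + 4)*((3*(-4))*(-2)))*(-9) = -(-36)*(-2)*(-9) = -3*24*(-9) = -72*(-9) = 648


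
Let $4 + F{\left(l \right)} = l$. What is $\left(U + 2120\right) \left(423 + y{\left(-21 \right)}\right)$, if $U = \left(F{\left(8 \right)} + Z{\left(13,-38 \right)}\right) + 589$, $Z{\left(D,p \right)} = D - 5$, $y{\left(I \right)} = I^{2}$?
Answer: $2350944$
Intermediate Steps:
$F{\left(l \right)} = -4 + l$
$Z{\left(D,p \right)} = -5 + D$
$U = 601$ ($U = \left(\left(-4 + 8\right) + \left(-5 + 13\right)\right) + 589 = \left(4 + 8\right) + 589 = 12 + 589 = 601$)
$\left(U + 2120\right) \left(423 + y{\left(-21 \right)}\right) = \left(601 + 2120\right) \left(423 + \left(-21\right)^{2}\right) = 2721 \left(423 + 441\right) = 2721 \cdot 864 = 2350944$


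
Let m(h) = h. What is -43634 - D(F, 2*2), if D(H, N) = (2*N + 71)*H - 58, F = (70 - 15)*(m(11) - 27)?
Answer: 25944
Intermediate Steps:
F = -880 (F = (70 - 15)*(11 - 27) = 55*(-16) = -880)
D(H, N) = -58 + H*(71 + 2*N) (D(H, N) = (71 + 2*N)*H - 58 = H*(71 + 2*N) - 58 = -58 + H*(71 + 2*N))
-43634 - D(F, 2*2) = -43634 - (-58 + 71*(-880) + 2*(-880)*(2*2)) = -43634 - (-58 - 62480 + 2*(-880)*4) = -43634 - (-58 - 62480 - 7040) = -43634 - 1*(-69578) = -43634 + 69578 = 25944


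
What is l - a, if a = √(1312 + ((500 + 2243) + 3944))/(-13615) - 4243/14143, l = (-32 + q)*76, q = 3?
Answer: -31166929/14143 + √7999/13615 ≈ -2203.7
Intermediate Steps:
l = -2204 (l = (-32 + 3)*76 = -29*76 = -2204)
a = -4243/14143 - √7999/13615 (a = √(1312 + (2743 + 3944))*(-1/13615) - 4243*1/14143 = √(1312 + 6687)*(-1/13615) - 4243/14143 = √7999*(-1/13615) - 4243/14143 = -√7999/13615 - 4243/14143 = -4243/14143 - √7999/13615 ≈ -0.30658)
l - a = -2204 - (-4243/14143 - √7999/13615) = -2204 + (4243/14143 + √7999/13615) = -31166929/14143 + √7999/13615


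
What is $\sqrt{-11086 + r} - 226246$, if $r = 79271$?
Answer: $-226246 + \sqrt{68185} \approx -2.2599 \cdot 10^{5}$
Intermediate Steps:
$\sqrt{-11086 + r} - 226246 = \sqrt{-11086 + 79271} - 226246 = \sqrt{68185} - 226246 = -226246 + \sqrt{68185}$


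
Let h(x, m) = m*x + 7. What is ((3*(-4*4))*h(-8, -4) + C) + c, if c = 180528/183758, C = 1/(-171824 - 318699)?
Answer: -84324447330031/45068762717 ≈ -1871.0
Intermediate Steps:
h(x, m) = 7 + m*x
C = -1/490523 (C = 1/(-490523) = -1/490523 ≈ -2.0386e-6)
c = 90264/91879 (c = 180528*(1/183758) = 90264/91879 ≈ 0.98242)
((3*(-4*4))*h(-8, -4) + C) + c = ((3*(-4*4))*(7 - 4*(-8)) - 1/490523) + 90264/91879 = ((3*(-16))*(7 + 32) - 1/490523) + 90264/91879 = (-48*39 - 1/490523) + 90264/91879 = (-1872 - 1/490523) + 90264/91879 = -918259057/490523 + 90264/91879 = -84324447330031/45068762717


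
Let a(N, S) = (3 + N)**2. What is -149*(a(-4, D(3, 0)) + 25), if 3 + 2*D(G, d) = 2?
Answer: -3874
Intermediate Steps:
D(G, d) = -1/2 (D(G, d) = -3/2 + (1/2)*2 = -3/2 + 1 = -1/2)
-149*(a(-4, D(3, 0)) + 25) = -149*((3 - 4)**2 + 25) = -149*((-1)**2 + 25) = -149*(1 + 25) = -149*26 = -3874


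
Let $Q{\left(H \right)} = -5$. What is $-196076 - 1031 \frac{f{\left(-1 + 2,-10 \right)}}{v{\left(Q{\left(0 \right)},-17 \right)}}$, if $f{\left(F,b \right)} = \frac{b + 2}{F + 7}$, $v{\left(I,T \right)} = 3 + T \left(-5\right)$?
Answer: $- \frac{17253657}{88} \approx -1.9606 \cdot 10^{5}$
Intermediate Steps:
$v{\left(I,T \right)} = 3 - 5 T$
$f{\left(F,b \right)} = \frac{2 + b}{7 + F}$
$-196076 - 1031 \frac{f{\left(-1 + 2,-10 \right)}}{v{\left(Q{\left(0 \right)},-17 \right)}} = -196076 - 1031 \frac{\frac{1}{7 + \left(-1 + 2\right)} \left(2 - 10\right)}{3 - -85} = -196076 - 1031 \frac{\frac{1}{7 + 1} \left(-8\right)}{3 + 85} = -196076 - 1031 \frac{\frac{1}{8} \left(-8\right)}{88} = -196076 - 1031 \cdot \frac{1}{8} \left(-8\right) \frac{1}{88} = -196076 - 1031 \left(\left(-1\right) \frac{1}{88}\right) = -196076 - 1031 \left(- \frac{1}{88}\right) = -196076 - - \frac{1031}{88} = -196076 + \frac{1031}{88} = - \frac{17253657}{88}$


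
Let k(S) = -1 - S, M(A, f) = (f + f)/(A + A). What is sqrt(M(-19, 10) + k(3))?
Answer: I*sqrt(1634)/19 ≈ 2.1275*I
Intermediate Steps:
M(A, f) = f/A (M(A, f) = (2*f)/((2*A)) = (2*f)*(1/(2*A)) = f/A)
sqrt(M(-19, 10) + k(3)) = sqrt(10/(-19) + (-1 - 1*3)) = sqrt(10*(-1/19) + (-1 - 3)) = sqrt(-10/19 - 4) = sqrt(-86/19) = I*sqrt(1634)/19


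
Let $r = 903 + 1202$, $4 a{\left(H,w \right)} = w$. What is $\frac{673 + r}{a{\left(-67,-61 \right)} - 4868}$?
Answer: $- \frac{3704}{6511} \approx -0.56888$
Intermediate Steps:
$a{\left(H,w \right)} = \frac{w}{4}$
$r = 2105$
$\frac{673 + r}{a{\left(-67,-61 \right)} - 4868} = \frac{673 + 2105}{\frac{1}{4} \left(-61\right) - 4868} = \frac{2778}{- \frac{61}{4} - 4868} = \frac{2778}{- \frac{19533}{4}} = 2778 \left(- \frac{4}{19533}\right) = - \frac{3704}{6511}$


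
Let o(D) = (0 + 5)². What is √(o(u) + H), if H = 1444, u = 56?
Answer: √1469 ≈ 38.328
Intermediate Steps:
o(D) = 25 (o(D) = 5² = 25)
√(o(u) + H) = √(25 + 1444) = √1469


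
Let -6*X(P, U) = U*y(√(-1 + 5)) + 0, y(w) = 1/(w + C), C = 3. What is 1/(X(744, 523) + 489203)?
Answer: 30/14675567 ≈ 2.0442e-6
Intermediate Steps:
y(w) = 1/(3 + w) (y(w) = 1/(w + 3) = 1/(3 + w))
X(P, U) = -U/30 (X(P, U) = -(U/(3 + √(-1 + 5)) + 0)/6 = -(U/(3 + √4) + 0)/6 = -(U/(3 + 2) + 0)/6 = -(U/5 + 0)/6 = -U/30)
1/(X(744, 523) + 489203) = 1/(-1/30*523 + 489203) = 1/(-523/30 + 489203) = 1/(14675567/30) = 30/14675567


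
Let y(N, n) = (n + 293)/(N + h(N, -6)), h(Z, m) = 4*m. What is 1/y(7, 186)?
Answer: -17/479 ≈ -0.035491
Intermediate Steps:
y(N, n) = (293 + n)/(-24 + N) (y(N, n) = (n + 293)/(N + 4*(-6)) = (293 + n)/(N - 24) = (293 + n)/(-24 + N))
1/y(7, 186) = 1/((293 + 186)/(-24 + 7)) = 1/(479/(-17)) = 1/(-1/17*479) = 1/(-479/17) = -17/479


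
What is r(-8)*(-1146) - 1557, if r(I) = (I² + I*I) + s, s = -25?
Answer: -119595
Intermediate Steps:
r(I) = -25 + 2*I² (r(I) = (I² + I*I) - 25 = (I² + I²) - 25 = 2*I² - 25 = -25 + 2*I²)
r(-8)*(-1146) - 1557 = (-25 + 2*(-8)²)*(-1146) - 1557 = (-25 + 2*64)*(-1146) - 1557 = (-25 + 128)*(-1146) - 1557 = 103*(-1146) - 1557 = -118038 - 1557 = -119595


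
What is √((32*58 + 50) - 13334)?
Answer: 2*I*√2857 ≈ 106.9*I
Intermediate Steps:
√((32*58 + 50) - 13334) = √((1856 + 50) - 13334) = √(1906 - 13334) = √(-11428) = 2*I*√2857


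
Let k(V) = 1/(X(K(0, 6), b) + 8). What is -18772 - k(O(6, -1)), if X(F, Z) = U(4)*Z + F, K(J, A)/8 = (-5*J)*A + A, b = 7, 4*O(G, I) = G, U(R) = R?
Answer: -1576849/84 ≈ -18772.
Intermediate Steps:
O(G, I) = G/4
K(J, A) = 8*A - 40*A*J (K(J, A) = 8*((-5*J)*A + A) = 8*(-5*A*J + A) = 8*(A - 5*A*J) = 8*A - 40*A*J)
X(F, Z) = F + 4*Z (X(F, Z) = 4*Z + F = F + 4*Z)
k(V) = 1/84 (k(V) = 1/((8*6*(1 - 5*0) + 4*7) + 8) = 1/((8*6*(1 + 0) + 28) + 8) = 1/((8*6*1 + 28) + 8) = 1/((48 + 28) + 8) = 1/(76 + 8) = 1/84)
-18772 - k(O(6, -1)) = -18772 - 1*1/84 = -18772 - 1/84 = -1576849/84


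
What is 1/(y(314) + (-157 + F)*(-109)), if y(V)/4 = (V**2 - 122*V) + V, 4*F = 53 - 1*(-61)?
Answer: 2/512829 ≈ 3.8999e-6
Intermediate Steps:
F = 57/2 (F = (53 - 1*(-61))/4 = (53 + 61)/4 = (1/4)*114 = 57/2 ≈ 28.500)
y(V) = -484*V + 4*V**2 (y(V) = 4*((V**2 - 122*V) + V) = 4*(V**2 - 121*V) = -484*V + 4*V**2)
1/(y(314) + (-157 + F)*(-109)) = 1/(4*314*(-121 + 314) + (-157 + 57/2)*(-109)) = 1/(4*314*193 - 257/2*(-109)) = 1/(242408 + 28013/2) = 1/(512829/2) = 2/512829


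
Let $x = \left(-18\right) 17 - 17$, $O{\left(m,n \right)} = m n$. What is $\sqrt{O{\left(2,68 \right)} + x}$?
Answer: $i \sqrt{187} \approx 13.675 i$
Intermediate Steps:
$x = -323$ ($x = -306 - 17 = -323$)
$\sqrt{O{\left(2,68 \right)} + x} = \sqrt{2 \cdot 68 - 323} = \sqrt{136 - 323} = \sqrt{-187} = i \sqrt{187}$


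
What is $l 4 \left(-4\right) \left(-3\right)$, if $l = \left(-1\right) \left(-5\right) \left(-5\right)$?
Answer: $-1200$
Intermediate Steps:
$l = -25$ ($l = 5 \left(-5\right) = -25$)
$l 4 \left(-4\right) \left(-3\right) = - 25 \cdot 4 \left(-4\right) \left(-3\right) = \left(-25\right) \left(-16\right) \left(-3\right) = 400 \left(-3\right) = -1200$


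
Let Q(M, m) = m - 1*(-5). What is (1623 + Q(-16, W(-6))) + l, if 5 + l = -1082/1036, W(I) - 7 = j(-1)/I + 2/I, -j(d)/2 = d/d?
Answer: 843799/518 ≈ 1629.0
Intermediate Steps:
j(d) = -2 (j(d) = -2*d/d = -2*1 = -2)
W(I) = 7 (W(I) = 7 + (-2/I + 2/I) = 7 + 0 = 7)
Q(M, m) = 5 + m (Q(M, m) = m + 5 = 5 + m)
l = -3131/518 (l = -5 - 1082/1036 = -5 - 1082*1/1036 = -5 - 541/518 = -3131/518 ≈ -6.0444)
(1623 + Q(-16, W(-6))) + l = (1623 + (5 + 7)) - 3131/518 = (1623 + 12) - 3131/518 = 1635 - 3131/518 = 843799/518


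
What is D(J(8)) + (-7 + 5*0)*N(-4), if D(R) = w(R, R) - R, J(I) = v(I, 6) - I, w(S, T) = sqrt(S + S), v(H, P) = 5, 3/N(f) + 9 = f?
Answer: 60/13 + I*sqrt(6) ≈ 4.6154 + 2.4495*I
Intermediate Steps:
N(f) = 3/(-9 + f)
w(S, T) = sqrt(2)*sqrt(S) (w(S, T) = sqrt(2*S) = sqrt(2)*sqrt(S))
J(I) = 5 - I
D(R) = -R + sqrt(2)*sqrt(R) (D(R) = sqrt(2)*sqrt(R) - R = -R + sqrt(2)*sqrt(R))
D(J(8)) + (-7 + 5*0)*N(-4) = (-(5 - 1*8) + sqrt(2)*sqrt(5 - 1*8)) + (-7 + 5*0)*(3/(-9 - 4)) = (-(5 - 8) + sqrt(2)*sqrt(5 - 8)) + (-7 + 0)*(3/(-13)) = (-1*(-3) + sqrt(2)*sqrt(-3)) - 21*(-1)/13 = (3 + sqrt(2)*(I*sqrt(3))) - 7*(-3/13) = (3 + I*sqrt(6)) + 21/13 = 60/13 + I*sqrt(6)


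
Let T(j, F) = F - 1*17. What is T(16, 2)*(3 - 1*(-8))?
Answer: -165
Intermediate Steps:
T(j, F) = -17 + F (T(j, F) = F - 17 = -17 + F)
T(16, 2)*(3 - 1*(-8)) = (-17 + 2)*(3 - 1*(-8)) = -15*(3 + 8) = -15*11 = -165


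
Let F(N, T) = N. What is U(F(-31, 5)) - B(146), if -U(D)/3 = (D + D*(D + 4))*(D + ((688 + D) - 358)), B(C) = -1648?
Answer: -646376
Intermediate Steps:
U(D) = -3*(330 + 2*D)*(D + D*(4 + D)) (U(D) = -3*(D + D*(D + 4))*(D + ((688 + D) - 358)) = -3*(D + D*(4 + D))*(D + (330 + D)) = -3*(D + D*(4 + D))*(330 + 2*D) = -3*(330 + 2*D)*(D + D*(4 + D)))
U(F(-31, 5)) - B(146) = -6*(-31)*(825 + (-31)² + 170*(-31)) - 1*(-1648) = -6*(-31)*(825 + 961 - 5270) + 1648 = -6*(-31)*(-3484) + 1648 = -648024 + 1648 = -646376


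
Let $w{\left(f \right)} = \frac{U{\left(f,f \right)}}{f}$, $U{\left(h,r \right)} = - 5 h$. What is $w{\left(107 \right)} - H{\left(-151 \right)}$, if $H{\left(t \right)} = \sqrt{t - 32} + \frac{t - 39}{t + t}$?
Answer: $- \frac{850}{151} - i \sqrt{183} \approx -5.6291 - 13.528 i$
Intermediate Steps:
$H{\left(t \right)} = \sqrt{-32 + t} + \frac{-39 + t}{2 t}$
$w{\left(f \right)} = -5$ ($w{\left(f \right)} = \frac{\left(-5\right) f}{f} = -5$)
$w{\left(107 \right)} - H{\left(-151 \right)} = -5 - \left(\frac{1}{2} + \sqrt{-32 - 151} - \frac{39}{2 \left(-151\right)}\right) = -5 - \left(\frac{1}{2} + \sqrt{-183} - - \frac{39}{302}\right) = -5 - \left(\frac{1}{2} + i \sqrt{183} + \frac{39}{302}\right) = -5 - \left(\frac{95}{151} + i \sqrt{183}\right) = - \frac{850}{151} - i \sqrt{183}$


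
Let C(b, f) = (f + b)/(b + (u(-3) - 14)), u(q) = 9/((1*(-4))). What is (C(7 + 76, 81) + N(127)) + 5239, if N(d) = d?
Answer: 1433378/267 ≈ 5368.5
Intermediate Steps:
u(q) = -9/4 (u(q) = 9/(-4) = 9*(-¼) = -9/4)
C(b, f) = (b + f)/(-65/4 + b) (C(b, f) = (f + b)/(b + (-9/4 - 14)) = (b + f)/(b - 65/4) = (b + f)/(-65/4 + b))
(C(7 + 76, 81) + N(127)) + 5239 = (4*((7 + 76) + 81)/(-65 + 4*(7 + 76)) + 127) + 5239 = (4*(83 + 81)/(-65 + 4*83) + 127) + 5239 = (4*164/(-65 + 332) + 127) + 5239 = (4*164/267 + 127) + 5239 = (4*(1/267)*164 + 127) + 5239 = (656/267 + 127) + 5239 = 34565/267 + 5239 = 1433378/267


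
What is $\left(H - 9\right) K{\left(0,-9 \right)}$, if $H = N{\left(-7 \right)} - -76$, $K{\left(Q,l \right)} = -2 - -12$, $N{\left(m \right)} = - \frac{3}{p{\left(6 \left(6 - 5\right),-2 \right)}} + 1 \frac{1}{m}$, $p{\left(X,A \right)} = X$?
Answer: $\frac{4645}{7} \approx 663.57$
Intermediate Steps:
$N{\left(m \right)} = - \frac{1}{2} + \frac{1}{m}$ ($N{\left(m \right)} = - \frac{3}{6 \left(6 - 5\right)} + 1 \frac{1}{m} = - \frac{3}{6 \cdot 1} + \frac{1}{m} = - \frac{3}{6} + \frac{1}{m} = \left(-3\right) \frac{1}{6} + \frac{1}{m} = - \frac{1}{2} + \frac{1}{m}$)
$K{\left(Q,l \right)} = 10$ ($K{\left(Q,l \right)} = -2 + 12 = 10$)
$H = \frac{1055}{14}$ ($H = \frac{2 - -7}{2 \left(-7\right)} - -76 = \frac{1}{2} \left(- \frac{1}{7}\right) \left(2 + 7\right) + 76 = \frac{1}{2} \left(- \frac{1}{7}\right) 9 + 76 = - \frac{9}{14} + 76 = \frac{1055}{14} \approx 75.357$)
$\left(H - 9\right) K{\left(0,-9 \right)} = \left(\frac{1055}{14} - 9\right) 10 = \frac{929}{14} \cdot 10 = \frac{4645}{7}$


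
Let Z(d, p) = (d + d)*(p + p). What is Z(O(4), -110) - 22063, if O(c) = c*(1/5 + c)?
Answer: -29455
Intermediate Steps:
O(c) = c*(1/5 + c)
Z(d, p) = 4*d*p (Z(d, p) = (2*d)*(2*p) = 4*d*p)
Z(O(4), -110) - 22063 = 4*(4*(1/5 + 4))*(-110) - 22063 = 4*(4*(21/5))*(-110) - 22063 = 4*(84/5)*(-110) - 22063 = -7392 - 22063 = -29455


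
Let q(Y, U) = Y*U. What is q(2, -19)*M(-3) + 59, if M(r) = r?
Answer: 173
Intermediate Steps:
q(Y, U) = U*Y
q(2, -19)*M(-3) + 59 = -19*2*(-3) + 59 = -38*(-3) + 59 = 114 + 59 = 173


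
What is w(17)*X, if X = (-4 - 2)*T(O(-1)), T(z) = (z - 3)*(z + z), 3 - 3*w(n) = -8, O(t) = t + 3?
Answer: 88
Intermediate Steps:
O(t) = 3 + t
w(n) = 11/3 (w(n) = 1 - 1/3*(-8) = 1 + 8/3 = 11/3)
T(z) = 2*z*(-3 + z) (T(z) = (-3 + z)*(2*z) = 2*z*(-3 + z))
X = 24 (X = (-4 - 2)*(2*(3 - 1)*(-3 + (3 - 1))) = -12*2*(-3 + 2) = -12*2*(-1) = -6*(-4) = 24)
w(17)*X = (11/3)*24 = 88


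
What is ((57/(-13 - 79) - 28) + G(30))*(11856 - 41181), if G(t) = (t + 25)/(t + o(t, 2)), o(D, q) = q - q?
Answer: 3142025/4 ≈ 7.8551e+5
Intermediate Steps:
o(D, q) = 0
G(t) = (25 + t)/t (G(t) = (t + 25)/(t + 0) = (25 + t)/t)
((57/(-13 - 79) - 28) + G(30))*(11856 - 41181) = ((57/(-13 - 79) - 28) + (25 + 30)/30)*(11856 - 41181) = ((57/(-92) - 28) + (1/30)*55)*(-29325) = ((57*(-1/92) - 28) + 11/6)*(-29325) = ((-57/92 - 28) + 11/6)*(-29325) = (-2633/92 + 11/6)*(-29325) = -7393/276*(-29325) = 3142025/4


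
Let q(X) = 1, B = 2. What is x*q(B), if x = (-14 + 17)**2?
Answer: 9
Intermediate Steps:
x = 9 (x = 3**2 = 9)
x*q(B) = 9*1 = 9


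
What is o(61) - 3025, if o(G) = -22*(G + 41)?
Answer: -5269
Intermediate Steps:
o(G) = -902 - 22*G (o(G) = -22*(41 + G) = -902 - 22*G)
o(61) - 3025 = (-902 - 22*61) - 3025 = (-902 - 1342) - 3025 = -2244 - 3025 = -5269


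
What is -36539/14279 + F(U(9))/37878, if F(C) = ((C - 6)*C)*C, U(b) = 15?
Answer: -451703089/180286654 ≈ -2.5055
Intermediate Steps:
F(C) = C²*(-6 + C) (F(C) = ((-6 + C)*C)*C = (C*(-6 + C))*C = C²*(-6 + C))
-36539/14279 + F(U(9))/37878 = -36539/14279 + (15²*(-6 + 15))/37878 = -36539*1/14279 + (225*9)*(1/37878) = -36539/14279 + 2025*(1/37878) = -36539/14279 + 675/12626 = -451703089/180286654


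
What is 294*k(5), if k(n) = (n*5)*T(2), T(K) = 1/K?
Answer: 3675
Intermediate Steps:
k(n) = 5*n/2 (k(n) = (n*5)/2 = (5*n)*(½) = 5*n/2)
294*k(5) = 294*((5/2)*5) = 294*(25/2) = 3675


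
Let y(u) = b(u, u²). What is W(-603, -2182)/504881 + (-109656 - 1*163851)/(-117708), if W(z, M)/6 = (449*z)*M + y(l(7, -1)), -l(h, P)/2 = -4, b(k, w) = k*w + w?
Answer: 139122864586369/19809510916 ≈ 7023.0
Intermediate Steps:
b(k, w) = w + k*w
l(h, P) = 8 (l(h, P) = -2*(-4) = 8)
y(u) = u²*(1 + u)
W(z, M) = 3456 + 2694*M*z (W(z, M) = 6*((449*z)*M + 8²*(1 + 8)) = 6*(449*M*z + 64*9) = 6*(449*M*z + 576) = 6*(576 + 449*M*z) = 3456 + 2694*M*z)
W(-603, -2182)/504881 + (-109656 - 1*163851)/(-117708) = (3456 + 2694*(-2182)*(-603))/504881 + (-109656 - 1*163851)/(-117708) = (3456 + 3544619724)*(1/504881) + (-109656 - 163851)*(-1/117708) = 3544623180*(1/504881) - 273507*(-1/117708) = 3544623180/504881 + 91169/39236 = 139122864586369/19809510916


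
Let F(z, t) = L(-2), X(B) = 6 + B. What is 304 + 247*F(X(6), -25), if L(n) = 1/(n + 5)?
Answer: 1159/3 ≈ 386.33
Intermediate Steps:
L(n) = 1/(5 + n)
F(z, t) = 1/3 (F(z, t) = 1/(5 - 2) = 1/3)
304 + 247*F(X(6), -25) = 304 + 247*(1/3) = 304 + 247/3 = 1159/3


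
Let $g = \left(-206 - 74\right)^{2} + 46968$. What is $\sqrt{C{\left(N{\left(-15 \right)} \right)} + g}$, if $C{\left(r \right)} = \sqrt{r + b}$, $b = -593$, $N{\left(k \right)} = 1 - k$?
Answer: $\sqrt{125368 + i \sqrt{577}} \approx 354.07 + 0.034 i$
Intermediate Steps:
$g = 125368$ ($g = \left(-280\right)^{2} + 46968 = 78400 + 46968 = 125368$)
$C{\left(r \right)} = \sqrt{-593 + r}$ ($C{\left(r \right)} = \sqrt{r - 593} = \sqrt{-593 + r}$)
$\sqrt{C{\left(N{\left(-15 \right)} \right)} + g} = \sqrt{\sqrt{-593 + \left(1 - -15\right)} + 125368} = \sqrt{\sqrt{-593 + \left(1 + 15\right)} + 125368} = \sqrt{\sqrt{-593 + 16} + 125368} = \sqrt{\sqrt{-577} + 125368} = \sqrt{i \sqrt{577} + 125368} = \sqrt{125368 + i \sqrt{577}}$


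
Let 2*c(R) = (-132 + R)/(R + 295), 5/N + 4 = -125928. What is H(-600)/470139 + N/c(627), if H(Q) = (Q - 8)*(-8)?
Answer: 4981154603/488445742521 ≈ 0.010198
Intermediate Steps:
N = -5/125932 (N = 5/(-4 - 125928) = 5/(-125932) = 5*(-1/125932) = -5/125932 ≈ -3.9704e-5)
H(Q) = 64 - 8*Q (H(Q) = (-8 + Q)*(-8) = 64 - 8*Q)
c(R) = (-132 + R)/(2*(295 + R)) (c(R) = ((-132 + R)/(R + 295))/2 = ((-132 + R)/(295 + R))/2 = (-132 + R)/(2*(295 + R)))
H(-600)/470139 + N/c(627) = (64 - 8*(-600))/470139 - 5*2*(295 + 627)/(-132 + 627)/125932 = (64 + 4800)*(1/470139) - 5/(125932*((½)*495/922)) = 4864*(1/470139) - 5/(125932*((½)*(1/922)*495)) = 4864/470139 - 5/(125932*495/1844) = 4864/470139 - 5/125932*1844/495 = 4864/470139 - 461/3116817 = 4981154603/488445742521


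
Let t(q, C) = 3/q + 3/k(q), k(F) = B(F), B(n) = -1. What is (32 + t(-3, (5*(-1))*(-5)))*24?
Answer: 672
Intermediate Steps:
k(F) = -1
t(q, C) = -3 + 3/q (t(q, C) = 3/q + 3/(-1) = 3/q + 3*(-1) = 3/q - 3 = -3 + 3/q)
(32 + t(-3, (5*(-1))*(-5)))*24 = (32 + (-3 + 3/(-3)))*24 = (32 + (-3 + 3*(-⅓)))*24 = (32 + (-3 - 1))*24 = (32 - 4)*24 = 28*24 = 672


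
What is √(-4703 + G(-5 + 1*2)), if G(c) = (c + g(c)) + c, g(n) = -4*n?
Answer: I*√4697 ≈ 68.535*I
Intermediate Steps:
G(c) = -2*c (G(c) = (c - 4*c) + c = -3*c + c = -2*c)
√(-4703 + G(-5 + 1*2)) = √(-4703 - 2*(-5 + 1*2)) = √(-4703 - 2*(-5 + 2)) = √(-4703 - 2*(-3)) = √(-4703 + 6) = √(-4697) = I*√4697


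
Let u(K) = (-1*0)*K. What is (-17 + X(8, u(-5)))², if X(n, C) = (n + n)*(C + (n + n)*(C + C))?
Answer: 289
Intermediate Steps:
u(K) = 0 (u(K) = 0*K = 0)
X(n, C) = 2*n*(C + 4*C*n) (X(n, C) = (2*n)*(C + (2*n)*(2*C)) = (2*n)*(C + 4*C*n) = 2*n*(C + 4*C*n))
(-17 + X(8, u(-5)))² = (-17 + 2*0*8*(1 + 4*8))² = (-17 + 2*0*8*(1 + 32))² = (-17 + 2*0*8*33)² = (-17 + 0)² = (-17)² = 289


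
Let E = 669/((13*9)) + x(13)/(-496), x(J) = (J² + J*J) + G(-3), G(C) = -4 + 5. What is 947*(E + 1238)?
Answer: 22770860273/19344 ≈ 1.1772e+6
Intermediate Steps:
G(C) = 1
x(J) = 1 + 2*J² (x(J) = (J² + J*J) + 1 = (J² + J²) + 1 = 2*J² + 1 = 1 + 2*J²)
E = 97387/19344 (E = 669/((13*9)) + (1 + 2*13²)/(-496) = 669/117 + (1 + 2*169)*(-1/496) = 669*(1/117) + (1 + 338)*(-1/496) = 223/39 + 339*(-1/496) = 223/39 - 339/496 = 97387/19344 ≈ 5.0345)
947*(E + 1238) = 947*(97387/19344 + 1238) = 947*(24045259/19344) = 22770860273/19344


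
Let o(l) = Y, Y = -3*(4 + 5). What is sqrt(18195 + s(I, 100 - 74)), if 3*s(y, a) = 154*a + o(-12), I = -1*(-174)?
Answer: sqrt(175686)/3 ≈ 139.72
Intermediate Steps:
I = 174
Y = -27 (Y = -3*9 = -27)
o(l) = -27
s(y, a) = -9 + 154*a/3 (s(y, a) = (154*a - 27)/3 = (-27 + 154*a)/3 = -9 + 154*a/3)
sqrt(18195 + s(I, 100 - 74)) = sqrt(18195 + (-9 + 154*(100 - 74)/3)) = sqrt(18195 + (-9 + (154/3)*26)) = sqrt(18195 + (-9 + 4004/3)) = sqrt(18195 + 3977/3) = sqrt(58562/3) = sqrt(175686)/3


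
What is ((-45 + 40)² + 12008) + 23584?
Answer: 35617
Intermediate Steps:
((-45 + 40)² + 12008) + 23584 = ((-5)² + 12008) + 23584 = (25 + 12008) + 23584 = 12033 + 23584 = 35617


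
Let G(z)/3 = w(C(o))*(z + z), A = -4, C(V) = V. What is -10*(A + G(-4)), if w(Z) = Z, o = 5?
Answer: 1240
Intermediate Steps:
G(z) = 30*z (G(z) = 3*(5*(z + z)) = 3*(5*(2*z)) = 3*(10*z) = 30*z)
-10*(A + G(-4)) = -10*(-4 + 30*(-4)) = -10*(-4 - 120) = -10*(-124) = 1240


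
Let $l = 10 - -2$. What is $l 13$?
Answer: $156$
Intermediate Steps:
$l = 12$ ($l = 10 + 2 = 12$)
$l 13 = 12 \cdot 13 = 156$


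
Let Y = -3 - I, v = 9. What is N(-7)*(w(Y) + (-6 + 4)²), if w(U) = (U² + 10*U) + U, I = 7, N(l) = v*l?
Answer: 378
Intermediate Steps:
N(l) = 9*l
Y = -10 (Y = -3 - 1*7 = -3 - 7 = -10)
w(U) = U² + 11*U
N(-7)*(w(Y) + (-6 + 4)²) = (9*(-7))*(-10*(11 - 10) + (-6 + 4)²) = -63*(-10*1 + (-2)²) = -63*(-10 + 4) = -63*(-6) = 378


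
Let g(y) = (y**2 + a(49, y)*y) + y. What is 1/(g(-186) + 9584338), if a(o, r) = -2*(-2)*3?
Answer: 1/9616516 ≈ 1.0399e-7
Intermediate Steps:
a(o, r) = 12 (a(o, r) = 4*3 = 12)
g(y) = y**2 + 13*y (g(y) = (y**2 + 12*y) + y = y**2 + 13*y)
1/(g(-186) + 9584338) = 1/(-186*(13 - 186) + 9584338) = 1/(-186*(-173) + 9584338) = 1/(32178 + 9584338) = 1/9616516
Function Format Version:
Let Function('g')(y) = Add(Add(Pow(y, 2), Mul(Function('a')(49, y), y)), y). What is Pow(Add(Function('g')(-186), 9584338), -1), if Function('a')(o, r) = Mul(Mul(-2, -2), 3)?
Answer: Rational(1, 9616516) ≈ 1.0399e-7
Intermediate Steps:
Function('a')(o, r) = 12 (Function('a')(o, r) = Mul(4, 3) = 12)
Function('g')(y) = Add(Pow(y, 2), Mul(13, y)) (Function('g')(y) = Add(Add(Pow(y, 2), Mul(12, y)), y) = Add(Pow(y, 2), Mul(13, y)))
Pow(Add(Function('g')(-186), 9584338), -1) = Pow(Add(Mul(-186, Add(13, -186)), 9584338), -1) = Pow(Add(Mul(-186, -173), 9584338), -1) = Pow(Add(32178, 9584338), -1) = Pow(9616516, -1) = Rational(1, 9616516)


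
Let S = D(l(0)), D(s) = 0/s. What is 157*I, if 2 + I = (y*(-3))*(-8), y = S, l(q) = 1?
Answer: -314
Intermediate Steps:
D(s) = 0
S = 0
y = 0
I = -2 (I = -2 + (0*(-3))*(-8) = -2 + 0*(-8) = -2 + 0 = -2)
157*I = 157*(-2) = -314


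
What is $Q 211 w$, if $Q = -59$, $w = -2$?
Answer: $24898$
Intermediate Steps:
$Q 211 w = - 59 \cdot 211 \left(-2\right) = \left(-59\right) \left(-422\right) = 24898$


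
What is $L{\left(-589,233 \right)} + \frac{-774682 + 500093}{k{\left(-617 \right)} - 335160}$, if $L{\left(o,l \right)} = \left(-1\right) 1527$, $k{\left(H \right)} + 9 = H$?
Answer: $- \frac{512470633}{335786} \approx -1526.2$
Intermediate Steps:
$k{\left(H \right)} = -9 + H$
$L{\left(o,l \right)} = -1527$
$L{\left(-589,233 \right)} + \frac{-774682 + 500093}{k{\left(-617 \right)} - 335160} = -1527 + \frac{-774682 + 500093}{\left(-9 - 617\right) - 335160} = -1527 - \frac{274589}{-626 - 335160} = -1527 - \frac{274589}{-335786} = -1527 - - \frac{274589}{335786} = -1527 + \frac{274589}{335786} = - \frac{512470633}{335786}$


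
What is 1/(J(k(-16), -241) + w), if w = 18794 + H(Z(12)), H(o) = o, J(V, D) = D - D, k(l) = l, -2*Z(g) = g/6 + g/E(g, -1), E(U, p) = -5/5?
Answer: 1/18799 ≈ 5.3194e-5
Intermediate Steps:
E(U, p) = -1 (E(U, p) = -5*1/5 = -1)
Z(g) = 5*g/12 (Z(g) = -(g/6 + g/(-1))/2 = -(g*(1/6) + g*(-1))/2 = -(g/6 - g)/2 = -(-5)*g/12 = 5*g/12)
J(V, D) = 0
w = 18799 (w = 18794 + (5/12)*12 = 18794 + 5 = 18799)
1/(J(k(-16), -241) + w) = 1/(0 + 18799) = 1/18799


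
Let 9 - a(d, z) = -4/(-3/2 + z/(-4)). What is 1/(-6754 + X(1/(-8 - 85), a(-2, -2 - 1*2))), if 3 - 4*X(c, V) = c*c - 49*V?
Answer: -34596/233211637 ≈ -0.00014835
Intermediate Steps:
a(d, z) = 9 + 4/(-3/2 - z/4) (a(d, z) = 9 - (-4)/(-3/2 + z/(-4)) = 9 - (-4)/(-3*½ + z*(-¼)) = 9 - (-4)/(-3/2 - z/4) = 9 + 4/(-3/2 - z/4))
X(c, V) = ¾ - c²/4 + 49*V/4 (X(c, V) = ¾ - (c*c - 49*V)/4 = ¾ - (c² - 49*V)/4 = ¾ + (-c²/4 + 49*V/4) = ¾ - c²/4 + 49*V/4)
1/(-6754 + X(1/(-8 - 85), a(-2, -2 - 1*2))) = 1/(-6754 + (¾ - 1/(4*(-8 - 85)²) + 49*((38 + 9*(-2 - 1*2))/(6 + (-2 - 1*2)))/4)) = 1/(-6754 + (¾ - (1/(-93))²/4 + 49*((38 + 9*(-2 - 2))/(6 + (-2 - 2)))/4)) = 1/(-6754 + (¾ - (-1/93)²/4 + 49*((38 + 9*(-4))/(6 - 4))/4)) = 1/(-6754 + (¾ - ¼*1/8649 + 49*((38 - 36)/2)/4)) = 1/(-6754 + (¾ - 1/34596 + 49*((½)*2)/4)) = 1/(-6754 + (¾ - 1/34596 + (49/4)*1)) = 1/(-6754 + (¾ - 1/34596 + 49/4)) = 1/(-6754 + 449747/34596) = 1/(-233211637/34596) = -34596/233211637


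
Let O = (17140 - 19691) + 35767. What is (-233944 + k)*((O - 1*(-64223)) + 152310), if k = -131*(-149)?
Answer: -53552429325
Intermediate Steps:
k = 19519
O = 33216 (O = -2551 + 35767 = 33216)
(-233944 + k)*((O - 1*(-64223)) + 152310) = (-233944 + 19519)*((33216 - 1*(-64223)) + 152310) = -214425*((33216 + 64223) + 152310) = -214425*(97439 + 152310) = -214425*249749 = -53552429325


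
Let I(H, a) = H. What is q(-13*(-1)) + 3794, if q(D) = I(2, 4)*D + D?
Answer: 3833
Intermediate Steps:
q(D) = 3*D (q(D) = 2*D + D = 3*D)
q(-13*(-1)) + 3794 = 3*(-13*(-1)) + 3794 = 3*13 + 3794 = 39 + 3794 = 3833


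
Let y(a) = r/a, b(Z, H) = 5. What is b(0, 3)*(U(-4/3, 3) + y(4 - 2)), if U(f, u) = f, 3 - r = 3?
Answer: -20/3 ≈ -6.6667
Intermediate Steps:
r = 0 (r = 3 - 1*3 = 3 - 3 = 0)
y(a) = 0 (y(a) = 0/a = 0)
b(0, 3)*(U(-4/3, 3) + y(4 - 2)) = 5*(-4/3 + 0) = 5*(-4/3) = -20/3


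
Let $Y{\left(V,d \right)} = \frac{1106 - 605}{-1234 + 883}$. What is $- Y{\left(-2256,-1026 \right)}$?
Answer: $\frac{167}{117} \approx 1.4274$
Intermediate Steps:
$Y{\left(V,d \right)} = - \frac{167}{117}$ ($Y{\left(V,d \right)} = \frac{501}{-351} = 501 \left(- \frac{1}{351}\right) = - \frac{167}{117}$)
$- Y{\left(-2256,-1026 \right)} = \left(-1\right) \left(- \frac{167}{117}\right) = \frac{167}{117}$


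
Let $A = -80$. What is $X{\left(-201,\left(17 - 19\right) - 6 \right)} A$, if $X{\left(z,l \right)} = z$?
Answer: $16080$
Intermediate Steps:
$X{\left(-201,\left(17 - 19\right) - 6 \right)} A = \left(-201\right) \left(-80\right) = 16080$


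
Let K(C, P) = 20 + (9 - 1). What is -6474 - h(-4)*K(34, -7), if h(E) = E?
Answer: -6362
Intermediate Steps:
K(C, P) = 28 (K(C, P) = 20 + 8 = 28)
-6474 - h(-4)*K(34, -7) = -6474 - (-4)*28 = -6474 - 1*(-112) = -6474 + 112 = -6362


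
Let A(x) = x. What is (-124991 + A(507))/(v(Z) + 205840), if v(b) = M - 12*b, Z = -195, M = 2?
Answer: -62242/104091 ≈ -0.59796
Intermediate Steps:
v(b) = 2 - 12*b
(-124991 + A(507))/(v(Z) + 205840) = (-124991 + 507)/((2 - 12*(-195)) + 205840) = -124484/((2 + 2340) + 205840) = -124484/(2342 + 205840) = -124484/208182 = -124484*1/208182 = -62242/104091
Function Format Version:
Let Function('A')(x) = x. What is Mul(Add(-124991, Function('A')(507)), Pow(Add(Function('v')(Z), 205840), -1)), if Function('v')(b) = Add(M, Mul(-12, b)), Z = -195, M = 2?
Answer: Rational(-62242, 104091) ≈ -0.59796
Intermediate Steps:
Function('v')(b) = Add(2, Mul(-12, b))
Mul(Add(-124991, Function('A')(507)), Pow(Add(Function('v')(Z), 205840), -1)) = Mul(Add(-124991, 507), Pow(Add(Add(2, Mul(-12, -195)), 205840), -1)) = Mul(-124484, Pow(Add(Add(2, 2340), 205840), -1)) = Mul(-124484, Pow(Add(2342, 205840), -1)) = Mul(-124484, Pow(208182, -1)) = Mul(-124484, Rational(1, 208182)) = Rational(-62242, 104091)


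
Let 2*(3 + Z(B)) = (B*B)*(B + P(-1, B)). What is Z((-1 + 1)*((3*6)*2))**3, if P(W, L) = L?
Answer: -27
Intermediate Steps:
Z(B) = -3 + B**3 (Z(B) = -3 + ((B*B)*(B + B))/2 = -3 + (B**2*(2*B))/2 = -3 + (2*B**3)/2 = -3 + B**3)
Z((-1 + 1)*((3*6)*2))**3 = (-3 + ((-1 + 1)*((3*6)*2))**3)**3 = (-3 + (0*(18*2))**3)**3 = (-3 + (0*36)**3)**3 = (-3 + 0**3)**3 = (-3 + 0)**3 = (-3)**3 = -27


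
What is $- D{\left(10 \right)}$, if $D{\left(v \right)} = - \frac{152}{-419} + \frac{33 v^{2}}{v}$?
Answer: $- \frac{138422}{419} \approx -330.36$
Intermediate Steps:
$D{\left(v \right)} = \frac{152}{419} + 33 v$ ($D{\left(v \right)} = \left(-152\right) \left(- \frac{1}{419}\right) + 33 v = \frac{152}{419} + 33 v$)
$- D{\left(10 \right)} = - (\frac{152}{419} + 33 \cdot 10) = - (\frac{152}{419} + 330) = \left(-1\right) \frac{138422}{419} = - \frac{138422}{419}$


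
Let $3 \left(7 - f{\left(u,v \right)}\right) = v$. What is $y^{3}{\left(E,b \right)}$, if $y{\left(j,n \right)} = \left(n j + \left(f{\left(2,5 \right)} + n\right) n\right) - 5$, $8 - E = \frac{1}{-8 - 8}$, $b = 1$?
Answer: $\frac{91733851}{110592} \approx 829.48$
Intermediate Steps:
$f{\left(u,v \right)} = 7 - \frac{v}{3}$
$E = \frac{129}{16}$ ($E = 8 - \frac{1}{-8 - 8} = 8 - \frac{1}{-16} = 8 - - \frac{1}{16} = 8 + \frac{1}{16} = \frac{129}{16} \approx 8.0625$)
$y{\left(j,n \right)} = -5 + j n + n \left(\frac{16}{3} + n\right)$ ($y{\left(j,n \right)} = \left(n j + \left(\left(7 - \frac{5}{3}\right) + n\right) n\right) - 5 = \left(j n + \left(\left(7 - \frac{5}{3}\right) + n\right) n\right) - 5 = \left(j n + \left(\frac{16}{3} + n\right) n\right) - 5 = \left(j n + n \left(\frac{16}{3} + n\right)\right) - 5 = -5 + j n + n \left(\frac{16}{3} + n\right)$)
$y^{3}{\left(E,b \right)} = \left(-5 + 1^{2} + \frac{16}{3} \cdot 1 + \frac{129}{16} \cdot 1\right)^{3} = \left(-5 + 1 + \frac{16}{3} + \frac{129}{16}\right)^{3} = \left(\frac{451}{48}\right)^{3} = \frac{91733851}{110592}$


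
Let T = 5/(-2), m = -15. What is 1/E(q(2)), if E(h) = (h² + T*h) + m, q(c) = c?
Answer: -1/16 ≈ -0.062500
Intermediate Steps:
T = -5/2 (T = 5*(-½) = -5/2 ≈ -2.5000)
E(h) = -15 + h² - 5*h/2 (E(h) = (h² - 5*h/2) - 15 = -15 + h² - 5*h/2)
1/E(q(2)) = 1/(-15 + 2² - 5/2*2) = 1/(-15 + 4 - 5) = 1/(-16) = -1/16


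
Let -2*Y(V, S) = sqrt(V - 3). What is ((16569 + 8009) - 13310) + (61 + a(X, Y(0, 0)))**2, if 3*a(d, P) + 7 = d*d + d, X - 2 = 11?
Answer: 229576/9 ≈ 25508.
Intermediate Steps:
Y(V, S) = -sqrt(-3 + V)/2 (Y(V, S) = -sqrt(V - 3)/2 = -sqrt(-3 + V)/2)
X = 13 (X = 2 + 11 = 13)
a(d, P) = -7/3 + d/3 + d**2/3 (a(d, P) = -7/3 + (d*d + d)/3 = -7/3 + (d**2 + d)/3 = -7/3 + (d + d**2)/3 = -7/3 + (d/3 + d**2/3) = -7/3 + d/3 + d**2/3)
((16569 + 8009) - 13310) + (61 + a(X, Y(0, 0)))**2 = ((16569 + 8009) - 13310) + (61 + (-7/3 + (1/3)*13 + (1/3)*13**2))**2 = (24578 - 13310) + (61 + (-7/3 + 13/3 + (1/3)*169))**2 = 11268 + (61 + (-7/3 + 13/3 + 169/3))**2 = 11268 + (61 + 175/3)**2 = 11268 + (358/3)**2 = 11268 + 128164/9 = 229576/9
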